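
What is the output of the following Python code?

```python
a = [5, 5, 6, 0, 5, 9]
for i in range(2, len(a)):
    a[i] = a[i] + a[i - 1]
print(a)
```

i=2: a[2] = 6+5 = 11 → [5, 5, 11, 0, 5, 9]
i=3: a[3] = 0+11 = 11 → [5, 5, 11, 11, 5, 9]
i=4: a[4] = 5+11 = 16 → [5, 5, 11, 11, 16, 9]
i=5: a[5] = 9+16 = 25 → [5, 5, 11, 11, 16, 25]

[5, 5, 11, 11, 16, 25]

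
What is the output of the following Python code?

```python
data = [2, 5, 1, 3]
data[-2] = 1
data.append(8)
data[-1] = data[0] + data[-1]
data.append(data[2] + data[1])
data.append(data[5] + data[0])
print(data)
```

data[-2] = 1 → [2, 5, 1, 3]
append 8 → [2, 5, 1, 3, 8]
data[-1] = data[0]+data[-1] = 2+8 = 10 → [2, 5, 1, 3, 10]
append data[2]+data[1] = 1+5 = 6 → [2, 5, 1, 3, 10, 6]
append data[5]+data[0] = 6+2 = 8 → [2, 5, 1, 3, 10, 6, 8]

[2, 5, 1, 3, 10, 6, 8]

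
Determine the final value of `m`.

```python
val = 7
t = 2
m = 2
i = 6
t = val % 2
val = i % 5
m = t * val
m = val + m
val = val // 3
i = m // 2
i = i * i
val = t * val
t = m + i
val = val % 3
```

t = 7%2 = 1
val = 6%5 = 1
m = 1*1 = 1
m = 1+1 = 2
val = 1//3 = 0
i = 2//2 = 1
i = 1*1 = 1
val = 1*0 = 0
t = 2+1 = 3
val = 0%3 = 0

2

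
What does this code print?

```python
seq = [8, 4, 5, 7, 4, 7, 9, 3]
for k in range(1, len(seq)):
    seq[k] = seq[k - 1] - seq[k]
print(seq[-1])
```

k=1: seq[1] = 8-4 = 4 → [8, 4, 5, 7, 4, 7, 9, 3]
k=2: seq[2] = 4-5 = -1 → [8, 4, -1, 7, 4, 7, 9, 3]
k=3: seq[3] = (-1)-7 = -8 → [8, 4, -1, -8, 4, 7, 9, 3]
k=4: seq[4] = (-8)-4 = -12 → [8, 4, -1, -8, -12, 7, 9, 3]
k=5: seq[5] = (-12)-7 = -19 → [8, 4, -1, -8, -12, -19, 9, 3]
k=6: seq[6] = (-19)-9 = -28 → [8, 4, -1, -8, -12, -19, -28, 3]
k=7: seq[7] = (-28)-3 = -31 → [8, 4, -1, -8, -12, -19, -28, -31]

-31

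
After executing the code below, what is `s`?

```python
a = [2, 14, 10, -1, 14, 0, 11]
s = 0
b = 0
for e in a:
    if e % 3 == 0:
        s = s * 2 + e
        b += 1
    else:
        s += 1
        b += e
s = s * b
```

e=2: not %3==0, s = 0+1 = 1; b=2
e=14: not %3==0, s = 1+1 = 2; b=16
e=10: not %3==0, s = 2+1 = 3; b=26
e=-1: not %3==0, s = 3+1 = 4; b=25
e=14: not %3==0, s = 4+1 = 5; b=39
e=0: %3==0, s = 5*2+0 = 10; b=40
e=11: not %3==0, s = 10+1 = 11; b=51
s*b = 11*51 = 561

561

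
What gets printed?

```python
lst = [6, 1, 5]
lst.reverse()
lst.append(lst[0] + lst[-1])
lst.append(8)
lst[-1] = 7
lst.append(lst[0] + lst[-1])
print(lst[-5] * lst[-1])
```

reverse → [5, 1, 6]
append lst[0]+lst[-1] = 5+6 = 11 → [5, 1, 6, 11]
append 8 → [5, 1, 6, 11, 8]
lst[-1] = 7 → [5, 1, 6, 11, 7]
append lst[0]+lst[-1] = 5+7 = 12 → [5, 1, 6, 11, 7, 12]
lst[-5]*lst[-1] = 1*12 = 12

12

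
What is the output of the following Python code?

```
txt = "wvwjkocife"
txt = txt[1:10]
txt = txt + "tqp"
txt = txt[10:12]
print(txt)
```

qp

slice [1:10] → 'vwjkocife'
+ 'tqp' → 'vwjkocifetqp'
slice [10:12] → 'qp'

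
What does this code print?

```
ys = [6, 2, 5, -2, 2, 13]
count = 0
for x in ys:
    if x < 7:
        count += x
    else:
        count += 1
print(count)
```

14

x=6: <7, count = 0+6 = 6
x=2: <7, count = 6+2 = 8
x=5: <7, count = 8+5 = 13
x=-2: <7, count = 13+(-2) = 11
x=2: <7, count = 11+2 = 13
x=13: not <7, count = 13+1 = 14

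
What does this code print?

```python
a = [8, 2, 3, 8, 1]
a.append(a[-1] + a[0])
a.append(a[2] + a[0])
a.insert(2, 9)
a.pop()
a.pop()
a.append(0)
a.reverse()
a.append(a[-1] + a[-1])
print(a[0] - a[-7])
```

-1

append a[-1]+a[0] = 1+8 = 9 → [8, 2, 3, 8, 1, 9]
append a[2]+a[0] = 3+8 = 11 → [8, 2, 3, 8, 1, 9, 11]
insert 9 at 2 → [8, 2, 9, 3, 8, 1, 9, 11]
pop() removes 11 → [8, 2, 9, 3, 8, 1, 9]
pop() removes 9 → [8, 2, 9, 3, 8, 1]
append 0 → [8, 2, 9, 3, 8, 1, 0]
reverse → [0, 1, 8, 3, 9, 2, 8]
append a[-1]+a[-1] = 8+8 = 16 → [0, 1, 8, 3, 9, 2, 8, 16]
a[0]-a[-7] = 0-1 = -1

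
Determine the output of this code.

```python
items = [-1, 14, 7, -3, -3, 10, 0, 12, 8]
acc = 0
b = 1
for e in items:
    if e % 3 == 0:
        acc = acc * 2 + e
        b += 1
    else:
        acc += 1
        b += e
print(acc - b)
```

-14

e=-1: not %3==0, acc = 0+1 = 1; b=0
e=14: not %3==0, acc = 1+1 = 2; b=14
e=7: not %3==0, acc = 2+1 = 3; b=21
e=-3: %3==0, acc = 3*2+(-3) = 3; b=22
e=-3: %3==0, acc = 3*2+(-3) = 3; b=23
e=10: not %3==0, acc = 3+1 = 4; b=33
e=0: %3==0, acc = 4*2+0 = 8; b=34
e=12: %3==0, acc = 8*2+12 = 28; b=35
e=8: not %3==0, acc = 28+1 = 29; b=43
acc-b = 29-43 = -14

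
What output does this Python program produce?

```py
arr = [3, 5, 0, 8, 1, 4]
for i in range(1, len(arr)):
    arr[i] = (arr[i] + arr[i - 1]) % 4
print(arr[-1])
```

i=1: arr[1] = (5+3)%4 = 0 → [3, 0, 0, 8, 1, 4]
i=2: arr[2] = (0+0)%4 = 0 → [3, 0, 0, 8, 1, 4]
i=3: arr[3] = (8+0)%4 = 0 → [3, 0, 0, 0, 1, 4]
i=4: arr[4] = (1+0)%4 = 1 → [3, 0, 0, 0, 1, 4]
i=5: arr[5] = (4+1)%4 = 1 → [3, 0, 0, 0, 1, 1]

1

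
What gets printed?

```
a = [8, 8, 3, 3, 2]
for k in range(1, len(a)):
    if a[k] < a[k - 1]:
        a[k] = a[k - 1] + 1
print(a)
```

[8, 8, 9, 10, 11]

k=1: 8>=8, unchanged → [8, 8, 3, 3, 2]
k=2: 3<8, a[2] = 8+1 = 9 → [8, 8, 9, 3, 2]
k=3: 3<9, a[3] = 9+1 = 10 → [8, 8, 9, 10, 2]
k=4: 2<10, a[4] = 10+1 = 11 → [8, 8, 9, 10, 11]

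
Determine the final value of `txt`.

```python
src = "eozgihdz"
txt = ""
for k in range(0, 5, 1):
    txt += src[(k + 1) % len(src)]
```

'ozgih'

k=0: add src[1]='o' → 'o'
k=1: add src[2]='z' → 'oz'
k=2: add src[3]='g' → 'ozg'
k=3: add src[4]='i' → 'ozgi'
k=4: add src[5]='h' → 'ozgih'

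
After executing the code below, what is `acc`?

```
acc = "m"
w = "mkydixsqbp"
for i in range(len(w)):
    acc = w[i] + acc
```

'pbqsxidykmm'

i=0: prepend 'm' → 'mm'
i=1: prepend 'k' → 'kmm'
i=2: prepend 'y' → 'ykmm'
i=3: prepend 'd' → 'dykmm'
i=4: prepend 'i' → 'idykmm'
i=5: prepend 'x' → 'xidykmm'
i=6: prepend 's' → 'sxidykmm'
i=7: prepend 'q' → 'qsxidykmm'
i=8: prepend 'b' → 'bqsxidykmm'
i=9: prepend 'p' → 'pbqsxidykmm'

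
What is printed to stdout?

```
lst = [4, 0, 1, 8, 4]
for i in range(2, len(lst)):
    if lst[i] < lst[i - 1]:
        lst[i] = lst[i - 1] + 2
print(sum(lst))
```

i=2: 1>=0, unchanged → [4, 0, 1, 8, 4]
i=3: 8>=1, unchanged → [4, 0, 1, 8, 4]
i=4: 4<8, lst[4] = 8+2 = 10 → [4, 0, 1, 8, 10]
sum = 23

23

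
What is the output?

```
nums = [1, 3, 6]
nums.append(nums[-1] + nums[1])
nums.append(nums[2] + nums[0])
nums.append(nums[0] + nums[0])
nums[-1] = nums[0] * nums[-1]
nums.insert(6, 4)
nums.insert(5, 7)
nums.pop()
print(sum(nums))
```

append nums[-1]+nums[1] = 6+3 = 9 → [1, 3, 6, 9]
append nums[2]+nums[0] = 6+1 = 7 → [1, 3, 6, 9, 7]
append nums[0]+nums[0] = 1+1 = 2 → [1, 3, 6, 9, 7, 2]
nums[-1] = nums[0]*nums[-1] = 1*2 = 2 → [1, 3, 6, 9, 7, 2]
insert 4 at 6 → [1, 3, 6, 9, 7, 2, 4]
insert 7 at 5 → [1, 3, 6, 9, 7, 7, 2, 4]
pop() removes 4 → [1, 3, 6, 9, 7, 7, 2]
sum = 35

35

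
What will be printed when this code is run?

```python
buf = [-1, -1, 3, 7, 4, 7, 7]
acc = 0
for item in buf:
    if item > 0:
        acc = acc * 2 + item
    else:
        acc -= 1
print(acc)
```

item=-1: not >0, acc = 0-1 = -1
item=-1: not >0, acc = (-1)-1 = -2
item=3: >0, acc = (-2)*2+3 = -1
item=7: >0, acc = (-1)*2+7 = 5
item=4: >0, acc = 5*2+4 = 14
item=7: >0, acc = 14*2+7 = 35
item=7: >0, acc = 35*2+7 = 77

77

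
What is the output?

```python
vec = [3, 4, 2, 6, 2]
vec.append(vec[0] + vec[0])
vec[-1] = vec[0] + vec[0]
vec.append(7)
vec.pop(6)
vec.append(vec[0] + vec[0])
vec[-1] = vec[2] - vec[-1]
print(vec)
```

[3, 4, 2, 6, 2, 6, -4]

append vec[0]+vec[0] = 3+3 = 6 → [3, 4, 2, 6, 2, 6]
vec[-1] = vec[0]+vec[0] = 3+3 = 6 → [3, 4, 2, 6, 2, 6]
append 7 → [3, 4, 2, 6, 2, 6, 7]
pop(6) removes 7 → [3, 4, 2, 6, 2, 6]
append vec[0]+vec[0] = 3+3 = 6 → [3, 4, 2, 6, 2, 6, 6]
vec[-1] = vec[2]-vec[-1] = 2-6 = -4 → [3, 4, 2, 6, 2, 6, -4]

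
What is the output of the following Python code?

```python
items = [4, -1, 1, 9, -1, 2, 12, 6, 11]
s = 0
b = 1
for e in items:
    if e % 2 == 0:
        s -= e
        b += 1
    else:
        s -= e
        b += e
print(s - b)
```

-67

e=4: even, s = 0-4 = -4; b=2
e=-1: not even, s = (-4)-(-1) = -3; b=1
e=1: not even, s = (-3)-1 = -4; b=2
e=9: not even, s = (-4)-9 = -13; b=11
e=-1: not even, s = (-13)-(-1) = -12; b=10
e=2: even, s = (-12)-2 = -14; b=11
e=12: even, s = (-14)-12 = -26; b=12
e=6: even, s = (-26)-6 = -32; b=13
e=11: not even, s = (-32)-11 = -43; b=24
s-b = (-43)-24 = -67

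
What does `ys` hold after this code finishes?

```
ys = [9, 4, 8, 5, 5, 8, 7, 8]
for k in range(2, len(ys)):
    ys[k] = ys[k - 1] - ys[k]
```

k=2: ys[2] = 4-8 = -4 → [9, 4, -4, 5, 5, 8, 7, 8]
k=3: ys[3] = (-4)-5 = -9 → [9, 4, -4, -9, 5, 8, 7, 8]
k=4: ys[4] = (-9)-5 = -14 → [9, 4, -4, -9, -14, 8, 7, 8]
k=5: ys[5] = (-14)-8 = -22 → [9, 4, -4, -9, -14, -22, 7, 8]
k=6: ys[6] = (-22)-7 = -29 → [9, 4, -4, -9, -14, -22, -29, 8]
k=7: ys[7] = (-29)-8 = -37 → [9, 4, -4, -9, -14, -22, -29, -37]

[9, 4, -4, -9, -14, -22, -29, -37]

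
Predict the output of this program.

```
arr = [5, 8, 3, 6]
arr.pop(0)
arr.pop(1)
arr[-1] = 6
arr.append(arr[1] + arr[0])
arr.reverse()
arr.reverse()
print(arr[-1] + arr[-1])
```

pop(0) removes 5 → [8, 3, 6]
pop(1) removes 3 → [8, 6]
arr[-1] = 6 → [8, 6]
append arr[1]+arr[0] = 6+8 = 14 → [8, 6, 14]
reverse → [14, 6, 8]
reverse → [8, 6, 14]
arr[-1]+arr[-1] = 14+14 = 28

28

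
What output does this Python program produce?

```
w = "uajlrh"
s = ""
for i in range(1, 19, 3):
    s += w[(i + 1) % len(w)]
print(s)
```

jhjhjh

i=1: add w[2]='j' → 'j'
i=4: add w[5]='h' → 'jh'
i=7: add w[2]='j' → 'jhj'
i=10: add w[5]='h' → 'jhjh'
i=13: add w[2]='j' → 'jhjhj'
i=16: add w[5]='h' → 'jhjhjh'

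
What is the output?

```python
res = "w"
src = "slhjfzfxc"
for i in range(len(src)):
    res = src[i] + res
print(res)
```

cxfzfjhlsw

i=0: prepend 's' → 'sw'
i=1: prepend 'l' → 'lsw'
i=2: prepend 'h' → 'hlsw'
i=3: prepend 'j' → 'jhlsw'
i=4: prepend 'f' → 'fjhlsw'
i=5: prepend 'z' → 'zfjhlsw'
i=6: prepend 'f' → 'fzfjhlsw'
i=7: prepend 'x' → 'xfzfjhlsw'
i=8: prepend 'c' → 'cxfzfjhlsw'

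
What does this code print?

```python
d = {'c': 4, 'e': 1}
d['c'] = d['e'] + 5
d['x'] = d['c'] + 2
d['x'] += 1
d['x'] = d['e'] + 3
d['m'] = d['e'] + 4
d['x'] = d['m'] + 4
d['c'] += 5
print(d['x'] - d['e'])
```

d['c'] = d['e']+5 = 6 → {'c': 6, 'e': 1}
d['x'] = d['c']+2 = 8 → {'c': 6, 'e': 1, 'x': 8}
d['x'] = 8+1 = 9 → {'c': 6, 'e': 1, 'x': 9}
d['x'] = d['e']+3 = 4 → {'c': 6, 'e': 1, 'x': 4}
d['m'] = d['e']+4 = 5 → {'c': 6, 'e': 1, 'x': 4, 'm': 5}
d['x'] = d['m']+4 = 9 → {'c': 6, 'e': 1, 'x': 9, 'm': 5}
d['c'] = 6+5 = 11 → {'c': 11, 'e': 1, 'x': 9, 'm': 5}
d['x']-d['e'] = 9-1 = 8

8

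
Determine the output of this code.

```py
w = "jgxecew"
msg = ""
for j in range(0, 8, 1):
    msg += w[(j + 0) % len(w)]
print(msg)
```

jgxecewj

j=0: add w[0]='j' → 'j'
j=1: add w[1]='g' → 'jg'
j=2: add w[2]='x' → 'jgx'
j=3: add w[3]='e' → 'jgxe'
j=4: add w[4]='c' → 'jgxec'
j=5: add w[5]='e' → 'jgxece'
j=6: add w[6]='w' → 'jgxecew'
j=7: add w[0]='j' → 'jgxecewj'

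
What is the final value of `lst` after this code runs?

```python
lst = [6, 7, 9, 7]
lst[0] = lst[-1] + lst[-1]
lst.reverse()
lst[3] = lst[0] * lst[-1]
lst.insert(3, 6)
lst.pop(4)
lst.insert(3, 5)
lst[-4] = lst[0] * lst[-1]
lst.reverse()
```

[6, 5, 7, 42, 7]

lst[0] = lst[-1]+lst[-1] = 7+7 = 14 → [14, 7, 9, 7]
reverse → [7, 9, 7, 14]
lst[3] = lst[0]*lst[-1] = 7*14 = 98 → [7, 9, 7, 98]
insert 6 at 3 → [7, 9, 7, 6, 98]
pop(4) removes 98 → [7, 9, 7, 6]
insert 5 at 3 → [7, 9, 7, 5, 6]
lst[-4] = lst[0]*lst[-1] = 7*6 = 42 → [7, 42, 7, 5, 6]
reverse → [6, 5, 7, 42, 7]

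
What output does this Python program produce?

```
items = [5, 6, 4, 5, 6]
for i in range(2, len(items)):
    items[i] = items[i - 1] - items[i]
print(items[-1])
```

-9

i=2: items[2] = 6-4 = 2 → [5, 6, 2, 5, 6]
i=3: items[3] = 2-5 = -3 → [5, 6, 2, -3, 6]
i=4: items[4] = (-3)-6 = -9 → [5, 6, 2, -3, -9]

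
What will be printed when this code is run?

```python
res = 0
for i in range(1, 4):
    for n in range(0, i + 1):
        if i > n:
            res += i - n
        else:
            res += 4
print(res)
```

i=1,n=0: 1>0, res = 0+1 = 1
i=1,n=1: not 1>1, res = 1+4 = 5
i=2,n=0: 2>0, res = 5+2 = 7
i=2,n=1: 2>1, res = 7+1 = 8
i=2,n=2: not 2>2, res = 8+4 = 12
i=3,n=0: 3>0, res = 12+3 = 15
i=3,n=1: 3>1, res = 15+2 = 17
i=3,n=2: 3>2, res = 17+1 = 18
i=3,n=3: not 3>3, res = 18+4 = 22

22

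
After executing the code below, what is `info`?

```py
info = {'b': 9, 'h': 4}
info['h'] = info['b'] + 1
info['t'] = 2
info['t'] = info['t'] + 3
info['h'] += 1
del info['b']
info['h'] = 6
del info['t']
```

{'h': 6}

info['h'] = info['b']+1 = 10 → {'b': 9, 'h': 10}
info['t'] = 2 → {'b': 9, 'h': 10, 't': 2}
info['t'] = info['t']+3 = 5 → {'b': 9, 'h': 10, 't': 5}
info['h'] = 10+1 = 11 → {'b': 9, 'h': 11, 't': 5}
del 'b' → {'h': 11, 't': 5}
info['h'] = 6 → {'h': 6, 't': 5}
del 't' → {'h': 6}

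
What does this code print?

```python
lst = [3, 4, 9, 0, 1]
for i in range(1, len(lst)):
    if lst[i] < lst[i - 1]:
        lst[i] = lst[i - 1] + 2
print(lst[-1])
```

13

i=1: 4>=3, unchanged → [3, 4, 9, 0, 1]
i=2: 9>=4, unchanged → [3, 4, 9, 0, 1]
i=3: 0<9, lst[3] = 9+2 = 11 → [3, 4, 9, 11, 1]
i=4: 1<11, lst[4] = 11+2 = 13 → [3, 4, 9, 11, 13]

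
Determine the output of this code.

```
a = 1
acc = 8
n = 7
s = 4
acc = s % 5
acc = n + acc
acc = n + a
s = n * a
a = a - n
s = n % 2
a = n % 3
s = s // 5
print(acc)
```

8

acc = 4%5 = 4
acc = 7+4 = 11
acc = 7+1 = 8
s = 7*1 = 7
a = 1-7 = -6
s = 7%2 = 1
a = 7%3 = 1
s = 1//5 = 0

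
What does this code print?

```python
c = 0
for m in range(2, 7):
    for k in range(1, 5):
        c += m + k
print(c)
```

m=2,k=1: c = 0+3 = 3
m=2,k=2: c = 3+4 = 7
m=2,k=3: c = 7+5 = 12
m=2,k=4: c = 12+6 = 18
m=3,k=1: c = 18+4 = 22
m=3,k=2: c = 22+5 = 27
m=3,k=3: c = 27+6 = 33
m=3,k=4: c = 33+7 = 40
m=4,k=1: c = 40+5 = 45
m=4,k=2: c = 45+6 = 51
m=4,k=3: c = 51+7 = 58
m=4,k=4: c = 58+8 = 66
m=5,k=1: c = 66+6 = 72
m=5,k=2: c = 72+7 = 79
m=5,k=3: c = 79+8 = 87
m=5,k=4: c = 87+9 = 96
m=6,k=1: c = 96+7 = 103
m=6,k=2: c = 103+8 = 111
m=6,k=3: c = 111+9 = 120
m=6,k=4: c = 120+10 = 130

130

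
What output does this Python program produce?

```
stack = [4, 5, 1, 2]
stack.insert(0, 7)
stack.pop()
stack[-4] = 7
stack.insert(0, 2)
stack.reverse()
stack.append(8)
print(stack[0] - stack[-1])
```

insert 7 at 0 → [7, 4, 5, 1, 2]
pop() removes 2 → [7, 4, 5, 1]
stack[-4] = 7 → [7, 4, 5, 1]
insert 2 at 0 → [2, 7, 4, 5, 1]
reverse → [1, 5, 4, 7, 2]
append 8 → [1, 5, 4, 7, 2, 8]
stack[0]-stack[-1] = 1-8 = -7

-7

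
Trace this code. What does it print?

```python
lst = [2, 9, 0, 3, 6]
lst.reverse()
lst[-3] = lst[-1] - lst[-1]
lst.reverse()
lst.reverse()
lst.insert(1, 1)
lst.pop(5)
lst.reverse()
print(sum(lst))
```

19

reverse → [6, 3, 0, 9, 2]
lst[-3] = lst[-1]-lst[-1] = 2-2 = 0 → [6, 3, 0, 9, 2]
reverse → [2, 9, 0, 3, 6]
reverse → [6, 3, 0, 9, 2]
insert 1 at 1 → [6, 1, 3, 0, 9, 2]
pop(5) removes 2 → [6, 1, 3, 0, 9]
reverse → [9, 0, 3, 1, 6]
sum = 19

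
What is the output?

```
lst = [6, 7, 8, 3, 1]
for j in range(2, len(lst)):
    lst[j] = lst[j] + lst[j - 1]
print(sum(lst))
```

j=2: lst[2] = 8+7 = 15 → [6, 7, 15, 3, 1]
j=3: lst[3] = 3+15 = 18 → [6, 7, 15, 18, 1]
j=4: lst[4] = 1+18 = 19 → [6, 7, 15, 18, 19]
sum = 65

65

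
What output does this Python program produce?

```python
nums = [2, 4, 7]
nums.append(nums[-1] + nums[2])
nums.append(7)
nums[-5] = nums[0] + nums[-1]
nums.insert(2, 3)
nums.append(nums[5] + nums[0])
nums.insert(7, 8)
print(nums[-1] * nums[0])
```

72

append nums[-1]+nums[2] = 7+7 = 14 → [2, 4, 7, 14]
append 7 → [2, 4, 7, 14, 7]
nums[-5] = nums[0]+nums[-1] = 2+7 = 9 → [9, 4, 7, 14, 7]
insert 3 at 2 → [9, 4, 3, 7, 14, 7]
append nums[5]+nums[0] = 7+9 = 16 → [9, 4, 3, 7, 14, 7, 16]
insert 8 at 7 → [9, 4, 3, 7, 14, 7, 16, 8]
nums[-1]*nums[0] = 8*9 = 72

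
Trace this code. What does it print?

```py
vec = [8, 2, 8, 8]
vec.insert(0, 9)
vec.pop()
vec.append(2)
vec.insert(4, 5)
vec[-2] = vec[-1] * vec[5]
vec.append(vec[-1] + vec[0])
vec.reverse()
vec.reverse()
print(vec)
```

[9, 8, 2, 8, 4, 2, 11]

insert 9 at 0 → [9, 8, 2, 8, 8]
pop() removes 8 → [9, 8, 2, 8]
append 2 → [9, 8, 2, 8, 2]
insert 5 at 4 → [9, 8, 2, 8, 5, 2]
vec[-2] = vec[-1]*vec[5] = 2*2 = 4 → [9, 8, 2, 8, 4, 2]
append vec[-1]+vec[0] = 2+9 = 11 → [9, 8, 2, 8, 4, 2, 11]
reverse → [11, 2, 4, 8, 2, 8, 9]
reverse → [9, 8, 2, 8, 4, 2, 11]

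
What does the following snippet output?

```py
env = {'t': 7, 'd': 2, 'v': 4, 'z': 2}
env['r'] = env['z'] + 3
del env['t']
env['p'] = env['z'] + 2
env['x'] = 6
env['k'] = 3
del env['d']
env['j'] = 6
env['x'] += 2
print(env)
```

env['r'] = env['z']+3 = 5 → {'t': 7, 'd': 2, 'v': 4, 'z': 2, 'r': 5}
del 't' → {'d': 2, 'v': 4, 'z': 2, 'r': 5}
env['p'] = env['z']+2 = 4 → {'d': 2, 'v': 4, 'z': 2, 'r': 5, 'p': 4}
env['x'] = 6 → {'d': 2, 'v': 4, 'z': 2, 'r': 5, 'p': 4, 'x': 6}
env['k'] = 3 → {'d': 2, 'v': 4, 'z': 2, 'r': 5, 'p': 4, 'x': 6, 'k': 3}
del 'd' → {'v': 4, 'z': 2, 'r': 5, 'p': 4, 'x': 6, 'k': 3}
env['j'] = 6 → {'v': 4, 'z': 2, 'r': 5, 'p': 4, 'x': 6, 'k': 3, 'j': 6}
env['x'] = 6+2 = 8 → {'v': 4, 'z': 2, 'r': 5, 'p': 4, 'x': 8, 'k': 3, 'j': 6}

{'v': 4, 'z': 2, 'r': 5, 'p': 4, 'x': 8, 'k': 3, 'j': 6}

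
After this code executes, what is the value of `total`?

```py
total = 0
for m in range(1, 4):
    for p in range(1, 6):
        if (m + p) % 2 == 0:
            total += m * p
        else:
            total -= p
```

m=1,p=1: even sum, total = 0+1 = 1
m=1,p=2: odd sum, total = 1-2 = -1
m=1,p=3: even sum, total = (-1)+3 = 2
m=1,p=4: odd sum, total = 2-4 = -2
m=1,p=5: even sum, total = (-2)+5 = 3
m=2,p=1: odd sum, total = 3-1 = 2
m=2,p=2: even sum, total = 2+4 = 6
m=2,p=3: odd sum, total = 6-3 = 3
m=2,p=4: even sum, total = 3+8 = 11
m=2,p=5: odd sum, total = 11-5 = 6
m=3,p=1: even sum, total = 6+3 = 9
m=3,p=2: odd sum, total = 9-2 = 7
m=3,p=3: even sum, total = 7+9 = 16
m=3,p=4: odd sum, total = 16-4 = 12
m=3,p=5: even sum, total = 12+15 = 27

27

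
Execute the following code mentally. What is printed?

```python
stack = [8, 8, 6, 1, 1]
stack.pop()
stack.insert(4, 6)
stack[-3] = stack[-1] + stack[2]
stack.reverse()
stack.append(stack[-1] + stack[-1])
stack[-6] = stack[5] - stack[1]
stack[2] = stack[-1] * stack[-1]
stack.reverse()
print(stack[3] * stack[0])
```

pop() removes 1 → [8, 8, 6, 1]
insert 6 at 4 → [8, 8, 6, 1, 6]
stack[-3] = stack[-1]+stack[2] = 6+6 = 12 → [8, 8, 12, 1, 6]
reverse → [6, 1, 12, 8, 8]
append stack[-1]+stack[-1] = 8+8 = 16 → [6, 1, 12, 8, 8, 16]
stack[-6] = stack[5]-stack[1] = 16-1 = 15 → [15, 1, 12, 8, 8, 16]
stack[2] = stack[-1]*stack[-1] = 16*16 = 256 → [15, 1, 256, 8, 8, 16]
reverse → [16, 8, 8, 256, 1, 15]
stack[3]*stack[0] = 256*16 = 4096

4096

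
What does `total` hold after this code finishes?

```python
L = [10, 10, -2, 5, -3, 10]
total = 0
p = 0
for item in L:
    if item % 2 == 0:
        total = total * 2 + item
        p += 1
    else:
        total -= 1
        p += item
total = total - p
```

116

item=10: even, total = 0*2+10 = 10; p=1
item=10: even, total = 10*2+10 = 30; p=2
item=-2: even, total = 30*2+(-2) = 58; p=3
item=5: not even, total = 58-1 = 57; p=8
item=-3: not even, total = 57-1 = 56; p=5
item=10: even, total = 56*2+10 = 122; p=6
total-p = 122-6 = 116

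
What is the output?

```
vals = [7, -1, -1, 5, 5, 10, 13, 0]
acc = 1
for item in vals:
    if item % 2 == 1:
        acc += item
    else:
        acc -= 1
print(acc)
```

27

item=7: odd, acc = 1+7 = 8
item=-1: odd, acc = 8+(-1) = 7
item=-1: odd, acc = 7+(-1) = 6
item=5: odd, acc = 6+5 = 11
item=5: odd, acc = 11+5 = 16
item=10: not odd, acc = 16-1 = 15
item=13: odd, acc = 15+13 = 28
item=0: not odd, acc = 28-1 = 27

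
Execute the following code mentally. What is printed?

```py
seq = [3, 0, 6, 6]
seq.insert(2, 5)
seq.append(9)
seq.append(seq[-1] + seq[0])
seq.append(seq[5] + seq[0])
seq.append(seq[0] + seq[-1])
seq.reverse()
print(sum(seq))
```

insert 5 at 2 → [3, 0, 5, 6, 6]
append 9 → [3, 0, 5, 6, 6, 9]
append seq[-1]+seq[0] = 9+3 = 12 → [3, 0, 5, 6, 6, 9, 12]
append seq[5]+seq[0] = 9+3 = 12 → [3, 0, 5, 6, 6, 9, 12, 12]
append seq[0]+seq[-1] = 3+12 = 15 → [3, 0, 5, 6, 6, 9, 12, 12, 15]
reverse → [15, 12, 12, 9, 6, 6, 5, 0, 3]
sum = 68

68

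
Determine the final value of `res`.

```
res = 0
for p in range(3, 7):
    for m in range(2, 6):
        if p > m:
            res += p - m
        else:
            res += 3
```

p=3,m=2: 3>2, res = 0+1 = 1
p=3,m=3: not 3>3, res = 1+3 = 4
p=3,m=4: not 3>4, res = 4+3 = 7
p=3,m=5: not 3>5, res = 7+3 = 10
p=4,m=2: 4>2, res = 10+2 = 12
p=4,m=3: 4>3, res = 12+1 = 13
p=4,m=4: not 4>4, res = 13+3 = 16
p=4,m=5: not 4>5, res = 16+3 = 19
p=5,m=2: 5>2, res = 19+3 = 22
p=5,m=3: 5>3, res = 22+2 = 24
p=5,m=4: 5>4, res = 24+1 = 25
p=5,m=5: not 5>5, res = 25+3 = 28
p=6,m=2: 6>2, res = 28+4 = 32
p=6,m=3: 6>3, res = 32+3 = 35
p=6,m=4: 6>4, res = 35+2 = 37
p=6,m=5: 6>5, res = 37+1 = 38

38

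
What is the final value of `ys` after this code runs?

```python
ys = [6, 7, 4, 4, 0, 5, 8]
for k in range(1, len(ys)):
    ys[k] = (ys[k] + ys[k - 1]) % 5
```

[6, 3, 2, 1, 1, 1, 4]

k=1: ys[1] = (7+6)%5 = 3 → [6, 3, 4, 4, 0, 5, 8]
k=2: ys[2] = (4+3)%5 = 2 → [6, 3, 2, 4, 0, 5, 8]
k=3: ys[3] = (4+2)%5 = 1 → [6, 3, 2, 1, 0, 5, 8]
k=4: ys[4] = (0+1)%5 = 1 → [6, 3, 2, 1, 1, 5, 8]
k=5: ys[5] = (5+1)%5 = 1 → [6, 3, 2, 1, 1, 1, 8]
k=6: ys[6] = (8+1)%5 = 4 → [6, 3, 2, 1, 1, 1, 4]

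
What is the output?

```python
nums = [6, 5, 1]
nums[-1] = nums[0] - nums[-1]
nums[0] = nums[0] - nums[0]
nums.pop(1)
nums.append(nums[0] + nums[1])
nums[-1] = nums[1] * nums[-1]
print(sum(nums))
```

30

nums[-1] = nums[0]-nums[-1] = 6-1 = 5 → [6, 5, 5]
nums[0] = nums[0]-nums[0] = 6-6 = 0 → [0, 5, 5]
pop(1) removes 5 → [0, 5]
append nums[0]+nums[1] = 0+5 = 5 → [0, 5, 5]
nums[-1] = nums[1]*nums[-1] = 5*5 = 25 → [0, 5, 25]
sum = 30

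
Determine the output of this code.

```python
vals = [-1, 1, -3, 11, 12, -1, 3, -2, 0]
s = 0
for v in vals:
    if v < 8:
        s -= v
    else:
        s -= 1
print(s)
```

v=-1: <8, s = 0-(-1) = 1
v=1: <8, s = 1-1 = 0
v=-3: <8, s = 0-(-3) = 3
v=11: not <8, s = 3-1 = 2
v=12: not <8, s = 2-1 = 1
v=-1: <8, s = 1-(-1) = 2
v=3: <8, s = 2-3 = -1
v=-2: <8, s = (-1)-(-2) = 1
v=0: <8, s = 1-0 = 1

1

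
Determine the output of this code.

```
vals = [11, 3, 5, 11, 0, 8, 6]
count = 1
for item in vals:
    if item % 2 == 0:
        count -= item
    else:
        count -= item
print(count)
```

item=11: not even, count = 1-11 = -10
item=3: not even, count = (-10)-3 = -13
item=5: not even, count = (-13)-5 = -18
item=11: not even, count = (-18)-11 = -29
item=0: even, count = (-29)-0 = -29
item=8: even, count = (-29)-8 = -37
item=6: even, count = (-37)-6 = -43

-43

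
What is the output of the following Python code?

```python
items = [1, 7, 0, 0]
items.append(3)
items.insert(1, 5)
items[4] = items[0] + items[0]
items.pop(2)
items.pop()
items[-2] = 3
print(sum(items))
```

11

append 3 → [1, 7, 0, 0, 3]
insert 5 at 1 → [1, 5, 7, 0, 0, 3]
items[4] = items[0]+items[0] = 1+1 = 2 → [1, 5, 7, 0, 2, 3]
pop(2) removes 7 → [1, 5, 0, 2, 3]
pop() removes 3 → [1, 5, 0, 2]
items[-2] = 3 → [1, 5, 3, 2]
sum = 11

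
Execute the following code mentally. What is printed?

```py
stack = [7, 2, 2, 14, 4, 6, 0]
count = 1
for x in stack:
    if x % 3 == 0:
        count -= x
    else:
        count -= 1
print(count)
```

x=7: not %3==0, count = 1-1 = 0
x=2: not %3==0, count = 0-1 = -1
x=2: not %3==0, count = (-1)-1 = -2
x=14: not %3==0, count = (-2)-1 = -3
x=4: not %3==0, count = (-3)-1 = -4
x=6: %3==0, count = (-4)-6 = -10
x=0: %3==0, count = (-10)-0 = -10

-10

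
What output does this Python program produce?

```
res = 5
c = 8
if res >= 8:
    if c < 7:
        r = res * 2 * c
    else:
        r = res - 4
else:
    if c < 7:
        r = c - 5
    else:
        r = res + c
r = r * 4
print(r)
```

52

res=5, c=8
res >= 8 is False; c < 7 is False
→ r = res + c = 13
r = 13*4 = 52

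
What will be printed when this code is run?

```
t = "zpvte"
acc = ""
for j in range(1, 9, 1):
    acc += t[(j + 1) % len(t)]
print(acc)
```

j=1: add t[2]='v' → 'v'
j=2: add t[3]='t' → 'vt'
j=3: add t[4]='e' → 'vte'
j=4: add t[0]='z' → 'vtez'
j=5: add t[1]='p' → 'vtezp'
j=6: add t[2]='v' → 'vtezpv'
j=7: add t[3]='t' → 'vtezpvt'
j=8: add t[4]='e' → 'vtezpvte'

vtezpvte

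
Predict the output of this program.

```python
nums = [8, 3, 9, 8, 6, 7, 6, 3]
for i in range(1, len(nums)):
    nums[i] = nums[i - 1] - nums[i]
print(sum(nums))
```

i=1: nums[1] = 8-3 = 5 → [8, 5, 9, 8, 6, 7, 6, 3]
i=2: nums[2] = 5-9 = -4 → [8, 5, -4, 8, 6, 7, 6, 3]
i=3: nums[3] = (-4)-8 = -12 → [8, 5, -4, -12, 6, 7, 6, 3]
i=4: nums[4] = (-12)-6 = -18 → [8, 5, -4, -12, -18, 7, 6, 3]
i=5: nums[5] = (-18)-7 = -25 → [8, 5, -4, -12, -18, -25, 6, 3]
i=6: nums[6] = (-25)-6 = -31 → [8, 5, -4, -12, -18, -25, -31, 3]
i=7: nums[7] = (-31)-3 = -34 → [8, 5, -4, -12, -18, -25, -31, -34]
sum = -111

-111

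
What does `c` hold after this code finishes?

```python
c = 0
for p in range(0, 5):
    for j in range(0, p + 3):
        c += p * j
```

155

p=0,j=0: c = 0+0 = 0
p=0,j=1: c = 0+0 = 0
p=0,j=2: c = 0+0 = 0
p=1,j=0: c = 0+0 = 0
p=1,j=1: c = 0+1 = 1
p=1,j=2: c = 1+2 = 3
p=1,j=3: c = 3+3 = 6
p=2,j=0: c = 6+0 = 6
p=2,j=1: c = 6+2 = 8
p=2,j=2: c = 8+4 = 12
p=2,j=3: c = 12+6 = 18
p=2,j=4: c = 18+8 = 26
p=3,j=0: c = 26+0 = 26
p=3,j=1: c = 26+3 = 29
p=3,j=2: c = 29+6 = 35
p=3,j=3: c = 35+9 = 44
p=3,j=4: c = 44+12 = 56
p=3,j=5: c = 56+15 = 71
p=4,j=0: c = 71+0 = 71
p=4,j=1: c = 71+4 = 75
p=4,j=2: c = 75+8 = 83
p=4,j=3: c = 83+12 = 95
p=4,j=4: c = 95+16 = 111
p=4,j=5: c = 111+20 = 131
p=4,j=6: c = 131+24 = 155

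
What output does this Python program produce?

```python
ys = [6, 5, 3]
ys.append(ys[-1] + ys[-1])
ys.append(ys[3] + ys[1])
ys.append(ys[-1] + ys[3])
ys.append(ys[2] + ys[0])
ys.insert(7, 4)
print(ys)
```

[6, 5, 3, 6, 11, 17, 9, 4]

append ys[-1]+ys[-1] = 3+3 = 6 → [6, 5, 3, 6]
append ys[3]+ys[1] = 6+5 = 11 → [6, 5, 3, 6, 11]
append ys[-1]+ys[3] = 11+6 = 17 → [6, 5, 3, 6, 11, 17]
append ys[2]+ys[0] = 3+6 = 9 → [6, 5, 3, 6, 11, 17, 9]
insert 4 at 7 → [6, 5, 3, 6, 11, 17, 9, 4]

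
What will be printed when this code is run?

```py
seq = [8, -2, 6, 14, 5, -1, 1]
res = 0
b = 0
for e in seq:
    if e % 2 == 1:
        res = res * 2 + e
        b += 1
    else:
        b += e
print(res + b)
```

e=8: not odd; b=8
e=-2: not odd; b=6
e=6: not odd; b=12
e=14: not odd; b=26
e=5: odd, res = 0*2+5 = 5; b=27
e=-1: odd, res = 5*2+(-1) = 9; b=28
e=1: odd, res = 9*2+1 = 19; b=29
res+b = 19+29 = 48

48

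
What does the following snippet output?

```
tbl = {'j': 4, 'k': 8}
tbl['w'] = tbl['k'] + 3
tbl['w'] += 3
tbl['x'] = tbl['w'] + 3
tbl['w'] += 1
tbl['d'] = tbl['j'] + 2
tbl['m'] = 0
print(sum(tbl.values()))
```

tbl['w'] = tbl['k']+3 = 11 → {'j': 4, 'k': 8, 'w': 11}
tbl['w'] = 11+3 = 14 → {'j': 4, 'k': 8, 'w': 14}
tbl['x'] = tbl['w']+3 = 17 → {'j': 4, 'k': 8, 'w': 14, 'x': 17}
tbl['w'] = 14+1 = 15 → {'j': 4, 'k': 8, 'w': 15, 'x': 17}
tbl['d'] = tbl['j']+2 = 6 → {'j': 4, 'k': 8, 'w': 15, 'x': 17, 'd': 6}
tbl['m'] = 0 → {'j': 4, 'k': 8, 'w': 15, 'x': 17, 'd': 6, 'm': 0}
sum of values = 50

50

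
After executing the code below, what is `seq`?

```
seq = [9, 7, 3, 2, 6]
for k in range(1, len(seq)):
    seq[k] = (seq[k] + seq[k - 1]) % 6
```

[9, 4, 1, 3, 3]

k=1: seq[1] = (7+9)%6 = 4 → [9, 4, 3, 2, 6]
k=2: seq[2] = (3+4)%6 = 1 → [9, 4, 1, 2, 6]
k=3: seq[3] = (2+1)%6 = 3 → [9, 4, 1, 3, 6]
k=4: seq[4] = (6+3)%6 = 3 → [9, 4, 1, 3, 3]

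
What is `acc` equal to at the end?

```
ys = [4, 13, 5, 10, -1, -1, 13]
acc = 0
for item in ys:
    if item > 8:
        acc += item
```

item=4: not >8
item=13: >8, acc = 0+13 = 13
item=5: not >8
item=10: >8, acc = 13+10 = 23
item=-1: not >8
item=-1: not >8
item=13: >8, acc = 23+13 = 36

36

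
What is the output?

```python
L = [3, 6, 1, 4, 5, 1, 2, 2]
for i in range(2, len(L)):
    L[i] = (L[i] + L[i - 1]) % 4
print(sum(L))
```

20

i=2: L[2] = (1+6)%4 = 3 → [3, 6, 3, 4, 5, 1, 2, 2]
i=3: L[3] = (4+3)%4 = 3 → [3, 6, 3, 3, 5, 1, 2, 2]
i=4: L[4] = (5+3)%4 = 0 → [3, 6, 3, 3, 0, 1, 2, 2]
i=5: L[5] = (1+0)%4 = 1 → [3, 6, 3, 3, 0, 1, 2, 2]
i=6: L[6] = (2+1)%4 = 3 → [3, 6, 3, 3, 0, 1, 3, 2]
i=7: L[7] = (2+3)%4 = 1 → [3, 6, 3, 3, 0, 1, 3, 1]
sum = 20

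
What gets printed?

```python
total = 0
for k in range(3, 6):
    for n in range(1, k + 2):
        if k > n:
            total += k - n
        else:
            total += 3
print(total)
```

k=3,n=1: 3>1, total = 0+2 = 2
k=3,n=2: 3>2, total = 2+1 = 3
k=3,n=3: not 3>3, total = 3+3 = 6
k=3,n=4: not 3>4, total = 6+3 = 9
k=4,n=1: 4>1, total = 9+3 = 12
k=4,n=2: 4>2, total = 12+2 = 14
k=4,n=3: 4>3, total = 14+1 = 15
k=4,n=4: not 4>4, total = 15+3 = 18
k=4,n=5: not 4>5, total = 18+3 = 21
k=5,n=1: 5>1, total = 21+4 = 25
k=5,n=2: 5>2, total = 25+3 = 28
k=5,n=3: 5>3, total = 28+2 = 30
k=5,n=4: 5>4, total = 30+1 = 31
k=5,n=5: not 5>5, total = 31+3 = 34
k=5,n=6: not 5>6, total = 34+3 = 37

37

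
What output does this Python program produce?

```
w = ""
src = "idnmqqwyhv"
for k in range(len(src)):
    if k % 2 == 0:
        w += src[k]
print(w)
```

k=0: add 'i' → 'i'
k=1: skip
k=2: add 'n' → 'in'
k=3: skip
k=4: add 'q' → 'inq'
k=5: skip
k=6: add 'w' → 'inqw'
k=7: skip
k=8: add 'h' → 'inqwh'
k=9: skip

inqwh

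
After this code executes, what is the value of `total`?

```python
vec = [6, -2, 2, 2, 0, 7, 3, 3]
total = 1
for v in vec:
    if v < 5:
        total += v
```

9

v=6: not <5
v=-2: <5, total = 1+(-2) = -1
v=2: <5, total = (-1)+2 = 1
v=2: <5, total = 1+2 = 3
v=0: <5, total = 3+0 = 3
v=7: not <5
v=3: <5, total = 3+3 = 6
v=3: <5, total = 6+3 = 9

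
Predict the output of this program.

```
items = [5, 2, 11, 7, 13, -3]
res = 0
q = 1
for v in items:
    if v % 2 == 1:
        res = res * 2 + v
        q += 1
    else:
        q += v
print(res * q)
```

v=5: odd, res = 0*2+5 = 5; q=2
v=2: not odd; q=4
v=11: odd, res = 5*2+11 = 21; q=5
v=7: odd, res = 21*2+7 = 49; q=6
v=13: odd, res = 49*2+13 = 111; q=7
v=-3: odd, res = 111*2+(-3) = 219; q=8
res*q = 219*8 = 1752

1752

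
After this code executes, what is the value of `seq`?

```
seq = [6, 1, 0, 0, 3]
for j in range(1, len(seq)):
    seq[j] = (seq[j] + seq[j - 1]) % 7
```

[6, 0, 0, 0, 3]

j=1: seq[1] = (1+6)%7 = 0 → [6, 0, 0, 0, 3]
j=2: seq[2] = (0+0)%7 = 0 → [6, 0, 0, 0, 3]
j=3: seq[3] = (0+0)%7 = 0 → [6, 0, 0, 0, 3]
j=4: seq[4] = (3+0)%7 = 3 → [6, 0, 0, 0, 3]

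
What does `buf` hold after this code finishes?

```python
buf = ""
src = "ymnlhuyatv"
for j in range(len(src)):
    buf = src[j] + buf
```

'vtayuhlnmy'

j=0: prepend 'y' → 'y'
j=1: prepend 'm' → 'my'
j=2: prepend 'n' → 'nmy'
j=3: prepend 'l' → 'lnmy'
j=4: prepend 'h' → 'hlnmy'
j=5: prepend 'u' → 'uhlnmy'
j=6: prepend 'y' → 'yuhlnmy'
j=7: prepend 'a' → 'ayuhlnmy'
j=8: prepend 't' → 'tayuhlnmy'
j=9: prepend 'v' → 'vtayuhlnmy'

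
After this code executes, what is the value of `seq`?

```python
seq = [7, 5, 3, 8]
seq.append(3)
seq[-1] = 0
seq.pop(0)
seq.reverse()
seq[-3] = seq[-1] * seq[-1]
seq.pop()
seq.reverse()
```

[3, 25, 0]

append 3 → [7, 5, 3, 8, 3]
seq[-1] = 0 → [7, 5, 3, 8, 0]
pop(0) removes 7 → [5, 3, 8, 0]
reverse → [0, 8, 3, 5]
seq[-3] = seq[-1]*seq[-1] = 5*5 = 25 → [0, 25, 3, 5]
pop() removes 5 → [0, 25, 3]
reverse → [3, 25, 0]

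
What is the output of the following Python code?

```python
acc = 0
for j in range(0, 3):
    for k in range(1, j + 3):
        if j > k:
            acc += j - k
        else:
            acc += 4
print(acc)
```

33

j=0,k=1: not 0>1, acc = 0+4 = 4
j=0,k=2: not 0>2, acc = 4+4 = 8
j=1,k=1: not 1>1, acc = 8+4 = 12
j=1,k=2: not 1>2, acc = 12+4 = 16
j=1,k=3: not 1>3, acc = 16+4 = 20
j=2,k=1: 2>1, acc = 20+1 = 21
j=2,k=2: not 2>2, acc = 21+4 = 25
j=2,k=3: not 2>3, acc = 25+4 = 29
j=2,k=4: not 2>4, acc = 29+4 = 33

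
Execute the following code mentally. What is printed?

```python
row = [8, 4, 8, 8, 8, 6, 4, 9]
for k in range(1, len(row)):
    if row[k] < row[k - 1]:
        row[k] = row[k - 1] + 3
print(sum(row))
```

148

k=1: 4<8, row[1] = 8+3 = 11 → [8, 11, 8, 8, 8, 6, 4, 9]
k=2: 8<11, row[2] = 11+3 = 14 → [8, 11, 14, 8, 8, 6, 4, 9]
k=3: 8<14, row[3] = 14+3 = 17 → [8, 11, 14, 17, 8, 6, 4, 9]
k=4: 8<17, row[4] = 17+3 = 20 → [8, 11, 14, 17, 20, 6, 4, 9]
k=5: 6<20, row[5] = 20+3 = 23 → [8, 11, 14, 17, 20, 23, 4, 9]
k=6: 4<23, row[6] = 23+3 = 26 → [8, 11, 14, 17, 20, 23, 26, 9]
k=7: 9<26, row[7] = 26+3 = 29 → [8, 11, 14, 17, 20, 23, 26, 29]
sum = 148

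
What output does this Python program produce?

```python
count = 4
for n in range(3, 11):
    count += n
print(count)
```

n=3: count = 4+3 = 7
n=4: count = 7+4 = 11
n=5: count = 11+5 = 16
n=6: count = 16+6 = 22
n=7: count = 22+7 = 29
n=8: count = 29+8 = 37
n=9: count = 37+9 = 46
n=10: count = 46+10 = 56

56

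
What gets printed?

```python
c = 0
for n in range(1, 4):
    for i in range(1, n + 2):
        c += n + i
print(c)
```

39

n=1,i=1: c = 0+2 = 2
n=1,i=2: c = 2+3 = 5
n=2,i=1: c = 5+3 = 8
n=2,i=2: c = 8+4 = 12
n=2,i=3: c = 12+5 = 17
n=3,i=1: c = 17+4 = 21
n=3,i=2: c = 21+5 = 26
n=3,i=3: c = 26+6 = 32
n=3,i=4: c = 32+7 = 39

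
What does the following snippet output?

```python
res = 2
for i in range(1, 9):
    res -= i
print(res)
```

i=1: res = 2-1 = 1
i=2: res = 1-2 = -1
i=3: res = (-1)-3 = -4
i=4: res = (-4)-4 = -8
i=5: res = (-8)-5 = -13
i=6: res = (-13)-6 = -19
i=7: res = (-19)-7 = -26
i=8: res = (-26)-8 = -34

-34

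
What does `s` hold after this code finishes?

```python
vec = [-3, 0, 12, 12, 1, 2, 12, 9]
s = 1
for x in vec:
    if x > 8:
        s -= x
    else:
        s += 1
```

x=-3: not >8, s = 1+1 = 2
x=0: not >8, s = 2+1 = 3
x=12: >8, s = 3-12 = -9
x=12: >8, s = (-9)-12 = -21
x=1: not >8, s = (-21)+1 = -20
x=2: not >8, s = (-20)+1 = -19
x=12: >8, s = (-19)-12 = -31
x=9: >8, s = (-31)-9 = -40

-40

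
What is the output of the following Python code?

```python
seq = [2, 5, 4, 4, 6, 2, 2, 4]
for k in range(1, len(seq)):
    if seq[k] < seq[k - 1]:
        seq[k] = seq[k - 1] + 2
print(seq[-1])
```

k=1: 5>=2, unchanged → [2, 5, 4, 4, 6, 2, 2, 4]
k=2: 4<5, seq[2] = 5+2 = 7 → [2, 5, 7, 4, 6, 2, 2, 4]
k=3: 4<7, seq[3] = 7+2 = 9 → [2, 5, 7, 9, 6, 2, 2, 4]
k=4: 6<9, seq[4] = 9+2 = 11 → [2, 5, 7, 9, 11, 2, 2, 4]
k=5: 2<11, seq[5] = 11+2 = 13 → [2, 5, 7, 9, 11, 13, 2, 4]
k=6: 2<13, seq[6] = 13+2 = 15 → [2, 5, 7, 9, 11, 13, 15, 4]
k=7: 4<15, seq[7] = 15+2 = 17 → [2, 5, 7, 9, 11, 13, 15, 17]

17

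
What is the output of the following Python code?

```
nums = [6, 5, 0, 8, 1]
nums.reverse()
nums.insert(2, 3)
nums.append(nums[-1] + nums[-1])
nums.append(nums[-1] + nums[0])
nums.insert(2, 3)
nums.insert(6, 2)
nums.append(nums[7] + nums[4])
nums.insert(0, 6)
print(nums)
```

reverse → [1, 8, 0, 5, 6]
insert 3 at 2 → [1, 8, 3, 0, 5, 6]
append nums[-1]+nums[-1] = 6+6 = 12 → [1, 8, 3, 0, 5, 6, 12]
append nums[-1]+nums[0] = 12+1 = 13 → [1, 8, 3, 0, 5, 6, 12, 13]
insert 3 at 2 → [1, 8, 3, 3, 0, 5, 6, 12, 13]
insert 2 at 6 → [1, 8, 3, 3, 0, 5, 2, 6, 12, 13]
append nums[7]+nums[4] = 6+0 = 6 → [1, 8, 3, 3, 0, 5, 2, 6, 12, 13, 6]
insert 6 at 0 → [6, 1, 8, 3, 3, 0, 5, 2, 6, 12, 13, 6]

[6, 1, 8, 3, 3, 0, 5, 2, 6, 12, 13, 6]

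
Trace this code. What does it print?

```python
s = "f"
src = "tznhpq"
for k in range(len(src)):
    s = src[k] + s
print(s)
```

k=0: prepend 't' → 'tf'
k=1: prepend 'z' → 'ztf'
k=2: prepend 'n' → 'nztf'
k=3: prepend 'h' → 'hnztf'
k=4: prepend 'p' → 'phnztf'
k=5: prepend 'q' → 'qphnztf'

qphnztf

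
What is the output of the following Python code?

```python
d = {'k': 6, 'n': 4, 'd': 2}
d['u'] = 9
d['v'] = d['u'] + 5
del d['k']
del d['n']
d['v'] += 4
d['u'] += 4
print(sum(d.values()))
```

33

d['u'] = 9 → {'k': 6, 'n': 4, 'd': 2, 'u': 9}
d['v'] = d['u']+5 = 14 → {'k': 6, 'n': 4, 'd': 2, 'u': 9, 'v': 14}
del 'k' → {'n': 4, 'd': 2, 'u': 9, 'v': 14}
del 'n' → {'d': 2, 'u': 9, 'v': 14}
d['v'] = 14+4 = 18 → {'d': 2, 'u': 9, 'v': 18}
d['u'] = 9+4 = 13 → {'d': 2, 'u': 13, 'v': 18}
sum of values = 33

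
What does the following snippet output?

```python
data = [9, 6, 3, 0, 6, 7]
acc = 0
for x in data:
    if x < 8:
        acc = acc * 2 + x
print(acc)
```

x=9: not <8
x=6: <8, acc = 0*2+6 = 6
x=3: <8, acc = 6*2+3 = 15
x=0: <8, acc = 15*2+0 = 30
x=6: <8, acc = 30*2+6 = 66
x=7: <8, acc = 66*2+7 = 139

139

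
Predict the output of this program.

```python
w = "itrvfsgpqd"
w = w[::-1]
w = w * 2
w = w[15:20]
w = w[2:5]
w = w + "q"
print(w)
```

rtiq

reverse → 'dqpgsfvrti'
repeat ×2 → 'dqpgsfvrtidqpgsfvrti'
slice [15:20] → 'fvrti'
slice [2:5] → 'rti'
+ 'q' → 'rtiq'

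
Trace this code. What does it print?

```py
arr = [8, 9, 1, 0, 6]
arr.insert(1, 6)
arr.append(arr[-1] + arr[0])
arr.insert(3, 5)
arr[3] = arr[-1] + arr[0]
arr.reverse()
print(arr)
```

insert 6 at 1 → [8, 6, 9, 1, 0, 6]
append arr[-1]+arr[0] = 6+8 = 14 → [8, 6, 9, 1, 0, 6, 14]
insert 5 at 3 → [8, 6, 9, 5, 1, 0, 6, 14]
arr[3] = arr[-1]+arr[0] = 14+8 = 22 → [8, 6, 9, 22, 1, 0, 6, 14]
reverse → [14, 6, 0, 1, 22, 9, 6, 8]

[14, 6, 0, 1, 22, 9, 6, 8]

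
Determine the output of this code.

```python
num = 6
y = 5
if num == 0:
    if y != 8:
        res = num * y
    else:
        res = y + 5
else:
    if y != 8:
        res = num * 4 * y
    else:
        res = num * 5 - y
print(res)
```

num=6, y=5
num == 0 is False; y != 8 is True
→ res = num * 4 * y = 120

120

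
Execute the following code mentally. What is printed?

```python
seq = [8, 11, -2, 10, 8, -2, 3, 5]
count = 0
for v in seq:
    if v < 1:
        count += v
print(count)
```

-4

v=8: not <1
v=11: not <1
v=-2: <1, count = 0+(-2) = -2
v=10: not <1
v=8: not <1
v=-2: <1, count = (-2)+(-2) = -4
v=3: not <1
v=5: not <1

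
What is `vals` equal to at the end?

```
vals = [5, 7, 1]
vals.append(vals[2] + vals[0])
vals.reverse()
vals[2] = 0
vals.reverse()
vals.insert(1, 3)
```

append vals[2]+vals[0] = 1+5 = 6 → [5, 7, 1, 6]
reverse → [6, 1, 7, 5]
vals[2] = 0 → [6, 1, 0, 5]
reverse → [5, 0, 1, 6]
insert 3 at 1 → [5, 3, 0, 1, 6]

[5, 3, 0, 1, 6]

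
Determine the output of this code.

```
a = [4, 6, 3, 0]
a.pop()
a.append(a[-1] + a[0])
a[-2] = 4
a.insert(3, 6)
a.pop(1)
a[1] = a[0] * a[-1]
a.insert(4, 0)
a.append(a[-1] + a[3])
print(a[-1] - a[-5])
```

pop() removes 0 → [4, 6, 3]
append a[-1]+a[0] = 3+4 = 7 → [4, 6, 3, 7]
a[-2] = 4 → [4, 6, 4, 7]
insert 6 at 3 → [4, 6, 4, 6, 7]
pop(1) removes 6 → [4, 4, 6, 7]
a[1] = a[0]*a[-1] = 4*7 = 28 → [4, 28, 6, 7]
insert 0 at 4 → [4, 28, 6, 7, 0]
append a[-1]+a[3] = 0+7 = 7 → [4, 28, 6, 7, 0, 7]
a[-1]-a[-5] = 7-28 = -21

-21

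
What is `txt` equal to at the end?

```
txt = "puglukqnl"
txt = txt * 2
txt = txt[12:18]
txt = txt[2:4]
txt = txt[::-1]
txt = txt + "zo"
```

repeat ×2 → 'puglukqnlpuglukqnl'
slice [12:18] → 'lukqnl'
slice [2:4] → 'kq'
reverse → 'qk'
+ 'zo' → 'qkzo'

'qkzo'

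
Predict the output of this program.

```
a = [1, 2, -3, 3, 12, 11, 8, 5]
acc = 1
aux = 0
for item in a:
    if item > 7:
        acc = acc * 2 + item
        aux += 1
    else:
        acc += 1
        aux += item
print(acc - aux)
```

108

item=1: not >7, acc = 1+1 = 2; aux=1
item=2: not >7, acc = 2+1 = 3; aux=3
item=-3: not >7, acc = 3+1 = 4; aux=0
item=3: not >7, acc = 4+1 = 5; aux=3
item=12: >7, acc = 5*2+12 = 22; aux=4
item=11: >7, acc = 22*2+11 = 55; aux=5
item=8: >7, acc = 55*2+8 = 118; aux=6
item=5: not >7, acc = 118+1 = 119; aux=11
acc-aux = 119-11 = 108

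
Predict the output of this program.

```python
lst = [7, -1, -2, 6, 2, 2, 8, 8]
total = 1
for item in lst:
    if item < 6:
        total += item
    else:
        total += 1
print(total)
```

item=7: not <6, total = 1+1 = 2
item=-1: <6, total = 2+(-1) = 1
item=-2: <6, total = 1+(-2) = -1
item=6: not <6, total = (-1)+1 = 0
item=2: <6, total = 0+2 = 2
item=2: <6, total = 2+2 = 4
item=8: not <6, total = 4+1 = 5
item=8: not <6, total = 5+1 = 6

6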